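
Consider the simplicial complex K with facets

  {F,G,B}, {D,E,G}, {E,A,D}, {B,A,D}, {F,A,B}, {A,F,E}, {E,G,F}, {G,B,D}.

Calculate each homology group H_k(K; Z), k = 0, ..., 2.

Fix the vertex order A < B < D < E < F < G and write every simplex with vertices in increasing order. Then dim K = 2 and the simplices of K are:

  0-simplices (6): A, B, D, E, F, G
  1-simplices (12): AB, AD, AE, AF, BD, BF, BG, DE, DG, EF, EG, FG
  2-simplices (8): ABD, ABF, ADE, AEF, BDG, BFG, DEG, EFG

so the chain groups are C_0 ≅ Z^6, C_1 ≅ Z^12, C_2 ≅ Z^8.

Boundary ∂_1: C_1 → C_0 sends each edge [p,q] (with p < q) to q − p.
The resulting 6×12 matrix has rank 5, and its Smith normal form has invariant factors (1,1,1,1,1).

∂_2: C_2 → C_1 acts by ∂[p,q,r] = [q,r] − [p,r] + [p,q]. For instance
  ∂BFG = FG − BG + BF,
  ∂ABF = BF − AF + AB.
The 12×8 boundary matrix has rank 7 and Smith normal form diag(1,1,1,1,1,1,1).

Now H_k = ker ∂_k / im ∂_{k+1}, so:

  H_0: rank C_0 − rank ∂_1 = 6 − 5 = 1, and the invariant factors of ∂_1 are all 1, so H_0 = Z.
  H_1: rank ker ∂_1 − rank ∂_2 = (12 − 5) − 7 = 0, and the invariant factors of ∂_2 are all 1, so H_1 = 0.
  H_2: rank ker ∂_2 − rank ∂_3 = (8 − 7) − 0 = 1, and there is no ∂_3, so H_2 = Z.

As a check, the Euler characteristic is 6 − 12 + 8 = 2, which agrees with 1 − 0 + 1 = 2.

H_0 = Z,  H_1 = 0,  H_2 = Z.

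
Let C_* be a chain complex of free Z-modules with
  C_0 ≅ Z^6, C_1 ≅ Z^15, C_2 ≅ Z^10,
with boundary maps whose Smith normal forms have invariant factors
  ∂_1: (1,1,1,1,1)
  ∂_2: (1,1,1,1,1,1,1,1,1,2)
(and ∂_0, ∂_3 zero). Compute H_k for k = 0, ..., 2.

H_0 = Z,  H_1 = Z/2,  H_2 = 0.

H_0: b_0 = 6 − 0 − 5 = 1; torsion from ∂_1 factors > 1: none. So H_0 = Z.
H_1: b_1 = 15 − 5 − 10 = 0; torsion from ∂_2 factors > 1: [2]. So H_1 = Z/2.
H_2: b_2 = 10 − 10 − 0 = 0; torsion from ∂_3 factors > 1: none. So H_2 = 0.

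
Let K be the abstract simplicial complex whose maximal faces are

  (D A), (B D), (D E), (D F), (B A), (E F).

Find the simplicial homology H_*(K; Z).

Fix the vertex order A < B < D < E < F and write every simplex with vertices in increasing order. Then dim K = 1 and the simplices of K are:

  0-simplices (5): A, B, D, E, F
  1-simplices (6): AB, AD, BD, DE, DF, EF

giving chain groups C_0 ≅ Z^5, C_1 ≅ Z^6.

Boundary ∂_1: C_1 → C_0 is given by ∂[p,q] = [q] − [p]. For instance
  ∂AB = B − A.
The resulting 5×6 matrix has rank 4, and its Smith normal form has invariant factors (1,1,1,1).

From H_k ≅ ker(∂_k) / im(∂_{k+1}) we obtain:

  H_0: rank C_0 − rank ∂_1 = 5 − 4 = 1, and the invariant factors of ∂_1 are all 1, so H_0 ≅ Z.
  H_1: rank ker ∂_1 − rank ∂_2 = (6 − 4) − 0 = 2, and there is no ∂_2, so H_1 ≅ Z^2.

As a check, the Euler characteristic is 5 − 6 = -1, which agrees with 1 − 2 = -1.

H_0 ≅ Z,  H_1 ≅ Z^2.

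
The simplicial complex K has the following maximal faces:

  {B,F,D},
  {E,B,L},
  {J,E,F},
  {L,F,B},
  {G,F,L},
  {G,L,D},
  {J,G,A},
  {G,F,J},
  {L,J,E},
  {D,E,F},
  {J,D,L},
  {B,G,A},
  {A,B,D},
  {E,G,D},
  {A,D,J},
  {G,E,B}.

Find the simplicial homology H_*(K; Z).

H_0 = Z,  H_1 = Z^2,  H_2 = Z.

Fix the vertex order A < B < D < E < F < G < J < L and write every simplex with vertices in increasing order. Then dim K = 2 and the simplices of K are:

  0-simplices (8): A, B, D, E, F, G, J, L
  1-simplices (24): AB, AD, AG, AJ, BD, BE, BF, BG, BL, DE, DF, DG, DJ, DL, EF, EG, EJ, EL, FG, FJ, FL, GJ, GL, JL
  2-simplices (16): ABD, ABG, ADJ, AGJ, BDF, BEG, BEL, BFL, DEF, DEG, DGL, DJL, EFJ, EJL, FGJ, FGL

giving chain groups C_0 ≅ Z^8, C_1 ≅ Z^24, C_2 ≅ Z^16.

Boundary ∂_1: C_1 → C_0 is given by ∂[p,q] = [q] − [p].
The resulting 8×24 matrix has rank 7, and its Smith normal form has invariant factors (1,1,1,1,1,1,1).

∂_2: C_2 → C_1 acts by ∂[p,q,r] = [q,r] − [p,r] + [p,q]. For instance
  ∂AGJ = GJ − AJ + AG,
  ∂BFL = FL − BL + BF.
As a 24×16 matrix over Z this has rank 15, with invariant factors (1,1,1,1,1,1,1,1,1,1,1,1,1,1,1).

Reading off H_k = ker ∂_k / im ∂_{k+1}:

  H_0: rank C_0 − rank ∂_1 = 8 − 7 = 1, and the invariant factors of ∂_1 are all 1, so H_0 ≅ Z.
  H_1: rank ker ∂_1 − rank ∂_2 = (24 − 7) − 15 = 2, and the invariant factors of ∂_2 are all 1, so H_1 ≅ Z^2.
  H_2: rank ker ∂_2 − rank ∂_3 = (16 − 15) − 0 = 1, and there is no ∂_3, so H_2 ≅ Z.

As a check, the Euler characteristic is 8 − 24 + 16 = 0, which agrees with 1 − 2 + 1 = 0.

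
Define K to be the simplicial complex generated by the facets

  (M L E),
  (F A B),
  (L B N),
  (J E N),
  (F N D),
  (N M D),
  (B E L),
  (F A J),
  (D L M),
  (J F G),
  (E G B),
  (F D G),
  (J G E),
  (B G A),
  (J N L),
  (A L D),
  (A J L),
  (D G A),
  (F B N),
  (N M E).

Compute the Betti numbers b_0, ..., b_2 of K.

Take the total order A < B < D < E < F < G < J < L < M < N on the vertex set. Then K (dimension 2) consists of the simplices:

  0-simplices (10): A, B, D, E, F, G, J, L, M, N
  1-simplices (30): AB, AD, AF, AG, AJ, AL, BE, BF, BG, BL, BN, DF, DG, DL, DM, DN, EG, EJ, EL, EM, EN, FG, FJ, FN, GJ, JL, JN, LM, LN, MN
  2-simplices (20): ABF, ABG, ADG, ADL, AFJ, AJL, BEG, BEL, BFN, BLN, DFG, DFN, DLM, DMN, EGJ, EJN, ELM, EMN, FGJ, JLN

Hence C_0 ≅ Z^10, C_1 ≅ Z^30, C_2 ≅ Z^20.

The boundary map ∂_1: C_1 → C_0 is given by ∂[p,q] = [q] − [p]. For instance
  ∂BG = G − B.
As a 10×30 matrix over Z this has rank 9, with invariant factors (1,1,1,1,1,1,1,1,1).

∂_2: C_2 → C_1 sends each 2-simplex [p,q,r] to [q,r] − [p,r] + [p,q]. For instance
  ∂BEG = EG − BG + BE,
  ∂ABG = BG − AG + AB.
The 30×20 boundary matrix has rank 20 and Smith normal form diag(1,1,1,1,1,1,1,1,1,1,1,1,1,1,1,1,1,1,1,2).

Reading off H_k = ker ∂_k / im ∂_{k+1}:

  H_0: rank C_0 − rank ∂_1 = 10 − 9 = 1, and the invariant factors of ∂_1 are all 1, so H_0 ≅ Z.
  H_1: rank ker ∂_1 − rank ∂_2 = (30 − 9) − 20 = 1, and ∂_2 has invariant factor 2 > 1, so H_1 ≅ Z × Z/2.
  H_2: rank ker ∂_2 − rank ∂_3 = (20 − 20) − 0 = 0, and there is no ∂_3, so H_2 ≅ 0.

Hence the Betti numbers are b_0 = 1, b_1 = 1, b_2 = 0.

b_0 = 1, b_1 = 1, b_2 = 0.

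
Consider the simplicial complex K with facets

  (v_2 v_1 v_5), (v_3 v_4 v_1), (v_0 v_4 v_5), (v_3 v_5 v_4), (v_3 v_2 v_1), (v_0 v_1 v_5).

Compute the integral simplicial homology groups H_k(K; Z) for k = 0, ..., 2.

We work with the vertex ordering v_0 < v_1 < v_2 < v_3 < v_4 < v_5. The simplices of K, each written with vertices in increasing order, are:

  0-simplices (6): [v_0], [v_1], [v_2], [v_3], [v_4], [v_5]
  1-simplices (12): [v_0,v_1], [v_0,v_4], [v_0,v_5], [v_1,v_2], [v_1,v_3], [v_1,v_4], [v_1,v_5], [v_2,v_3], [v_2,v_5], [v_3,v_4], [v_3,v_5], [v_4,v_5]
  2-simplices (6): [v_0,v_1,v_5], [v_0,v_4,v_5], [v_1,v_2,v_3], [v_1,v_2,v_5], [v_1,v_3,v_4], [v_3,v_4,v_5]

so the chain groups are C_0 ≅ Z^6, C_1 ≅ Z^12, C_2 ≅ Z^6.

∂_1: C_1 → C_0 is given by ∂[p,q] = [q] − [p]. For instance
  ∂[v_3,v_5] = [v_5] − [v_3].
As a 6×12 matrix over Z this has rank 5, with invariant factors (1,1,1,1,1).

The boundary map ∂_2: C_2 → C_1 maps a triangle to the signed sum of its edges. For instance
  ∂[v_0,v_1,v_5] = [v_1,v_5] − [v_0,v_5] + [v_0,v_1],
  ∂[v_1,v_2,v_3] = [v_2,v_3] − [v_1,v_3] + [v_1,v_2].
This gives a 12×6 integer matrix of rank 6; reducing to Smith normal form yields diagonal entries (1,1,1,1,1,1).

Reading off H_k = ker ∂_k / im ∂_{k+1}:

  H_0: rank C_0 − rank ∂_1 = 6 − 5 = 1, and the invariant factors of ∂_1 are all 1, so H_0 = Z.
  H_1: rank ker ∂_1 − rank ∂_2 = (12 − 5) − 6 = 1, and the invariant factors of ∂_2 are all 1, so H_1 = Z.
  H_2: rank ker ∂_2 − rank ∂_3 = (6 − 6) − 0 = 0, and there is no ∂_3, so H_2 = 0.

H_0 ≅ Z,  H_1 ≅ Z,  H_2 = 0.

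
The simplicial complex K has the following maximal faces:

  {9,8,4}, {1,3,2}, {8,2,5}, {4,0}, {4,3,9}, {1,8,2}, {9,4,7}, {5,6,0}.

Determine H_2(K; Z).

We work with the vertex ordering 0 < 1 < 2 < 3 < 4 < 5 < 6 < 7 < 8 < 9. The simplices of K, each written with vertices in increasing order, are:

  0-simplices (10): [0], [1], [2], [3], [4], [5], [6], [7], [8], [9]
  1-simplices (18): [0,4], [0,5], [0,6], [1,2], [1,3], [1,8], [2,3], [2,5], [2,8], [3,4], [3,9], [4,7], [4,8], [4,9], [5,6], [5,8], [7,9], [8,9]
  2-simplices (7): [0,5,6], [1,2,3], [1,2,8], [2,5,8], [3,4,9], [4,7,9], [4,8,9]

so the chain groups are C_0 ≅ Z^10, C_1 ≅ Z^18, C_2 ≅ Z^7.

Boundary ∂_1: C_1 → C_0 sends each edge [p,q] (with p < q) to q − p. For instance
  ∂[4,8] = [8] − [4].
The resulting 10×18 matrix has rank 9, and its Smith normal form has invariant factors (1,1,1,1,1,1,1,1,1).

The boundary map ∂_2: C_2 → C_1 sends each 2-simplex [p,q,r] to [q,r] − [p,r] + [p,q]. For instance
  ∂[3,4,9] = [4,9] − [3,9] + [3,4],
  ∂[2,5,8] = [5,8] − [2,8] + [2,5].
The resulting 18×7 matrix has rank 7, and its Smith normal form has invariant factors (1,1,1,1,1,1,1).

Computing H_k = (kernel of ∂_k) / (image of ∂_{k+1}):

  H_2: rank ker ∂_2 − rank ∂_3 = (7 − 7) − 0 = 0, and there is no ∂_3, so H_2 ≅ 0.

H_2 ≅ 0.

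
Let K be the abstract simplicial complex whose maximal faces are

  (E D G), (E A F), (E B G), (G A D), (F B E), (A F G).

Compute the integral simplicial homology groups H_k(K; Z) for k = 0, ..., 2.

Order the vertices as A < B < D < E < F < G. Listing each simplex with vertices in this order, K has dimension 2 with simplices:

  0-simplices (6): A, B, D, E, F, G
  1-simplices (12): AD, AE, AF, AG, BE, BF, BG, DE, DG, EF, EG, FG
  2-simplices (6): ADG, AEF, AFG, BEF, BEG, DEG

so the chain groups are C_0 ≅ Z^6, C_1 ≅ Z^12, C_2 ≅ Z^6.

Boundary ∂_1: C_1 → C_0 maps an edge to its endpoints' difference, ∂[p,q] = q − p.
The 6×12 boundary matrix has rank 5 and Smith normal form diag(1,1,1,1,1).

The boundary map ∂_2: C_2 → C_1 sends each 2-simplex [p,q,r] to [q,r] − [p,r] + [p,q]. For instance
  ∂DEG = EG − DG + DE,
  ∂AEF = EF − AF + AE.
The resulting 12×6 matrix has rank 6, and its Smith normal form has invariant factors (1,1,1,1,1,1).

From H_k ≅ ker(∂_k) / im(∂_{k+1}) we obtain:

  H_0: rank C_0 − rank ∂_1 = 6 − 5 = 1, and the invariant factors of ∂_1 are all 1, so H_0 = Z.
  H_1: rank ker ∂_1 − rank ∂_2 = (12 − 5) − 6 = 1, and the invariant factors of ∂_2 are all 1, so H_1 = Z.
  H_2: rank ker ∂_2 − rank ∂_3 = (6 − 6) − 0 = 0, and there is no ∂_3, so H_2 = 0.

As a check, the Euler characteristic is 6 − 12 + 6 = 0, which agrees with 1 − 1 + 0 = 0.

H_0 ≅ Z,  H_1 ≅ Z,  H_2 = 0.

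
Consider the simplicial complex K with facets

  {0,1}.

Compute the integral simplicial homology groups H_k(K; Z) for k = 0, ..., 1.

Order the vertices as 0 < 1. Listing each simplex with vertices in this order, K has dimension 1 with simplices:

  0-simplices (2): [0], [1]
  1-simplices (1): [0,1]

Hence C_0 ≅ Z^2, C_1 ≅ Z^1.

∂_1: C_1 → C_0 sends each edge [p,q] (with p < q) to q − p.
The 2×1 boundary matrix has rank 1 and Smith normal form diag(1).

Computing H_k = (kernel of ∂_k) / (image of ∂_{k+1}):

  H_0: rank C_0 − rank ∂_1 = 2 − 1 = 1, and the invariant factors of ∂_1 are all 1, so H_0 = Z.
  H_1: rank ker ∂_1 − rank ∂_2 = (1 − 1) − 0 = 0, and there is no ∂_2, so H_1 = 0.

H_0 = Z,  H_1 = 0.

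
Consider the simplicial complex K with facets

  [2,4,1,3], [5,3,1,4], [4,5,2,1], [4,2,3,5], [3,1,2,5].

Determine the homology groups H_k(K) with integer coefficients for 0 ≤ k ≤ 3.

H_0 ≅ Z,  H_1 = 0,  H_2 = 0,  H_3 ≅ Z.

Fix the vertex order 1 < 2 < 3 < 4 < 5 and write every simplex with vertices in increasing order. Then dim K = 3 and the simplices of K are:

  0-simplices (5): [1], [2], [3], [4], [5]
  1-simplices (10): [1,2], [1,3], [1,4], [1,5], [2,3], [2,4], [2,5], [3,4], [3,5], [4,5]
  2-simplices (10): [1,2,3], [1,2,4], [1,2,5], [1,3,4], [1,3,5], [1,4,5], [2,3,4], [2,3,5], [2,4,5], [3,4,5]
  3-simplices (5): [1,2,3,4], [1,2,3,5], [1,2,4,5], [1,3,4,5], [2,3,4,5]

Hence C_0 ≅ Z^5, C_1 ≅ Z^10, C_2 ≅ Z^10, C_3 ≅ Z^5.

The boundary map ∂_1: C_1 → C_0 sends each edge [p,q] (with p < q) to q − p.
As a 5×10 matrix over Z this has rank 4, with invariant factors (1,1,1,1).

∂_2: C_2 → C_1 acts by ∂[p,q,r] = [q,r] − [p,r] + [p,q]. For instance
  ∂[1,2,5] = [2,5] − [1,5] + [1,2],
  ∂[2,3,4] = [3,4] − [2,4] + [2,3].
As a 10×10 matrix over Z this has rank 6, with invariant factors (1,1,1,1,1,1).

The boundary map ∂_3: C_3 → C_2 sends each 3-simplex σ to the alternating sum Σ_i (−1)^i (σ with its i-th vertex removed). For instance
  ∂[2,3,4,5] = [3,4,5] − [2,4,5] + [2,3,5] − [2,3,4],
  ∂[1,2,3,5] = [2,3,5] − [1,3,5] + [1,2,5] − [1,2,3].
As a 10×5 matrix over Z this has rank 4, with invariant factors (1,1,1,1).

Computing H_k = (kernel of ∂_k) / (image of ∂_{k+1}):

  H_0: rank C_0 − rank ∂_1 = 5 − 4 = 1, and the invariant factors of ∂_1 are all 1, so H_0 = Z.
  H_1: rank ker ∂_1 − rank ∂_2 = (10 − 4) − 6 = 0, and the invariant factors of ∂_2 are all 1, so H_1 = 0.
  H_2: rank ker ∂_2 − rank ∂_3 = (10 − 6) − 4 = 0, and the invariant factors of ∂_3 are all 1, so H_2 = 0.
  H_3: rank ker ∂_3 − rank ∂_4 = (5 − 4) − 0 = 1, and there is no ∂_4, so H_3 = Z.

(K is a triangulation of the 3-sphere S^3.)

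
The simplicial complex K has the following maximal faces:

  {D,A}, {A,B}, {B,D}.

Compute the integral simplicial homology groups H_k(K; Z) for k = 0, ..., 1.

H_0 = Z,  H_1 = Z.

Order the vertices as A < B < D. Listing each simplex with vertices in this order, K has dimension 1 with simplices:

  0-simplices (3): A, B, D
  1-simplices (3): AB, AD, BD

so the chain groups are C_0 ≅ Z^3, C_1 ≅ Z^3.

Boundary ∂_1: C_1 → C_0 is given by ∂[p,q] = [q] − [p]. For instance
  ∂AD = D − A.
The resulting 3×3 matrix has rank 2, and its Smith normal form has invariant factors (1,1).

From H_k ≅ ker(∂_k) / im(∂_{k+1}) we obtain:

  H_0: rank C_0 − rank ∂_1 = 3 − 2 = 1, and the invariant factors of ∂_1 are all 1, so H_0 = Z.
  H_1: rank ker ∂_1 − rank ∂_2 = (3 − 2) − 0 = 1, and there is no ∂_2, so H_1 = Z.

As a check, the Euler characteristic is 3 − 3 = 0, which agrees with 1 − 1 = 0.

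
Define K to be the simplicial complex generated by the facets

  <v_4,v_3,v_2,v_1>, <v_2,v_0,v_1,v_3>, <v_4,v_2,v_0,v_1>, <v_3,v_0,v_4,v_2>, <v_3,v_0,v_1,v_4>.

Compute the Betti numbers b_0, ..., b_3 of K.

We work with the vertex ordering v_0 < v_1 < v_2 < v_3 < v_4. The simplices of K, each written with vertices in increasing order, are:

  0-simplices (5): [v_0], [v_1], [v_2], [v_3], [v_4]
  1-simplices (10): [v_0,v_1], [v_0,v_2], [v_0,v_3], [v_0,v_4], [v_1,v_2], [v_1,v_3], [v_1,v_4], [v_2,v_3], [v_2,v_4], [v_3,v_4]
  2-simplices (10): [v_0,v_1,v_2], [v_0,v_1,v_3], [v_0,v_1,v_4], [v_0,v_2,v_3], [v_0,v_2,v_4], [v_0,v_3,v_4], [v_1,v_2,v_3], [v_1,v_2,v_4], [v_1,v_3,v_4], [v_2,v_3,v_4]
  3-simplices (5): [v_0,v_1,v_2,v_3], [v_0,v_1,v_2,v_4], [v_0,v_1,v_3,v_4], [v_0,v_2,v_3,v_4], [v_1,v_2,v_3,v_4]

giving chain groups C_0 ≅ Z^5, C_1 ≅ Z^10, C_2 ≅ Z^10, C_3 ≅ Z^5.

Boundary ∂_1: C_1 → C_0 maps an edge to its endpoints' difference, ∂[p,q] = q − p. For instance
  ∂[v_3,v_4] = [v_4] − [v_3].
As a 5×10 matrix over Z this has rank 4, with invariant factors (1,1,1,1).

Boundary ∂_2: C_2 → C_1 acts by ∂[p,q,r] = [q,r] − [p,r] + [p,q]. For instance
  ∂[v_0,v_2,v_4] = [v_2,v_4] − [v_0,v_4] + [v_0,v_2],
  ∂[v_0,v_2,v_3] = [v_2,v_3] − [v_0,v_3] + [v_0,v_2].
The resulting 10×10 matrix has rank 6, and its Smith normal form has invariant factors (1,1,1,1,1,1).

Boundary ∂_3: C_3 → C_2 sends each 3-simplex σ to the alternating sum Σ_i (−1)^i (σ with its i-th vertex removed). For instance
  ∂[v_0,v_1,v_2,v_3] = [v_1,v_2,v_3] − [v_0,v_2,v_3] + [v_0,v_1,v_3] − [v_0,v_1,v_2],
  ∂[v_0,v_2,v_3,v_4] = [v_2,v_3,v_4] − [v_0,v_3,v_4] + [v_0,v_2,v_4] − [v_0,v_2,v_3].
The resulting 10×5 matrix has rank 4, and its Smith normal form has invariant factors (1,1,1,1).

Computing H_k = (kernel of ∂_k) / (image of ∂_{k+1}):

  H_0: rank C_0 − rank ∂_1 = 5 − 4 = 1, and the invariant factors of ∂_1 are all 1, so H_0 ≅ Z.
  H_1: rank ker ∂_1 − rank ∂_2 = (10 − 4) − 6 = 0, and the invariant factors of ∂_2 are all 1, so H_1 ≅ 0.
  H_2: rank ker ∂_2 − rank ∂_3 = (10 − 6) − 4 = 0, and the invariant factors of ∂_3 are all 1, so H_2 ≅ 0.
  H_3: rank ker ∂_3 − rank ∂_4 = (5 − 4) − 0 = 1, and there is no ∂_4, so H_3 ≅ Z.

(K is a triangulation of the 3-sphere S^3.)

Hence the Betti numbers are b_0 = 1, b_1 = 0, b_2 = 0, b_3 = 1.

b_0 = 1, b_1 = 0, b_2 = 0, b_3 = 1.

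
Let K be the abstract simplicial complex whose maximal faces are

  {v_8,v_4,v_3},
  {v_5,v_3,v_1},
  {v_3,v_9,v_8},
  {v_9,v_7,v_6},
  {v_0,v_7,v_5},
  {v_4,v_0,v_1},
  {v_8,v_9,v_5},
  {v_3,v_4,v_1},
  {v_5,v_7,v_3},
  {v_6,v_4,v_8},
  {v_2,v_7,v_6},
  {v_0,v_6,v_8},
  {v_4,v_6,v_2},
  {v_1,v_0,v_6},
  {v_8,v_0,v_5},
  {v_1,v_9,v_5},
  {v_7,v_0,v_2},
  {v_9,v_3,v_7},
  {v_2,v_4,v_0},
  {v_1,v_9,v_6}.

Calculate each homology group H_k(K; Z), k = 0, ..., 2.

We work with the vertex ordering v_0 < v_1 < v_2 < v_3 < v_4 < v_5 < v_6 < v_7 < v_8 < v_9. The simplices of K, each written with vertices in increasing order, are:

  0-simplices (10): [v_0], [v_1], [v_2], [v_3], [v_4], [v_5], [v_6], [v_7], [v_8], [v_9]
  1-simplices (30): (30 of them)
  2-simplices (20): (20 of them)

Hence C_0 ≅ Z^10, C_1 ≅ Z^30, C_2 ≅ Z^20.

∂_1: C_1 → C_0 maps an edge to its endpoints' difference, ∂[p,q] = q − p.
The 10×30 boundary matrix has rank 9 and Smith normal form diag(1,1,1,1,1,1,1,1,1).

Boundary ∂_2: C_2 → C_1 maps a triangle to the signed sum of its edges. For instance
  ∂[v_3,v_7,v_9] = [v_7,v_9] − [v_3,v_9] + [v_3,v_7],
  ∂[v_3,v_5,v_7] = [v_5,v_7] − [v_3,v_7] + [v_3,v_5].
This gives a 30×20 integer matrix of rank 20; reducing to Smith normal form yields diagonal entries (1,1,1,1,1,1,1,1,1,1,1,1,1,1,1,1,1,1,1,2).

Now H_k = ker ∂_k / im ∂_{k+1}, so:

  H_0: rank C_0 − rank ∂_1 = 10 − 9 = 1, and the invariant factors of ∂_1 are all 1, so H_0 = Z.
  H_1: rank ker ∂_1 − rank ∂_2 = (30 − 9) − 20 = 1, and ∂_2 has invariant factor 2 > 1, so H_1 = Z ⊕ Z/2.
  H_2: rank ker ∂_2 − rank ∂_3 = (20 − 20) − 0 = 0, and there is no ∂_3, so H_2 = 0.

H_0 = Z,  H_1 = Z ⊕ Z/2,  H_2 = 0.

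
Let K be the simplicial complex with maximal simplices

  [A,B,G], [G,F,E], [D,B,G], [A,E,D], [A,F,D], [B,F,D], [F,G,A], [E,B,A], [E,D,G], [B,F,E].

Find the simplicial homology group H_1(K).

Order the vertices as A < B < D < E < F < G. Listing each simplex with vertices in this order, K has dimension 2 with simplices:

  0-simplices (6): A, B, D, E, F, G
  1-simplices (15): AB, AD, AE, AF, AG, BD, BE, BF, BG, DE, DF, DG, EF, EG, FG
  2-simplices (10): ABE, ABG, ADE, ADF, AFG, BDF, BDG, BEF, DEG, EFG

giving chain groups C_0 ≅ Z^6, C_1 ≅ Z^15, C_2 ≅ Z^10.

The boundary map ∂_1: C_1 → C_0 maps an edge to its endpoints' difference, ∂[p,q] = q − p. For instance
  ∂BD = D − B.
As a 6×15 matrix over Z this has rank 5, with invariant factors (1,1,1,1,1).

Boundary ∂_2: C_2 → C_1 acts by ∂[p,q,r] = [q,r] − [p,r] + [p,q]. For instance
  ∂DEG = EG − DG + DE,
  ∂BDF = DF − BF + BD.
This gives a 15×10 integer matrix of rank 10; reducing to Smith normal form yields diagonal entries (1,1,1,1,1,1,1,1,1,2).

Now H_k = ker ∂_k / im ∂_{k+1}, so:

  H_1: rank ker ∂_1 − rank ∂_2 = (15 − 5) − 10 = 0, and ∂_2 has invariant factor 2 > 1, so H_1 ≅ Z/2.

H_1 ≅ Z/2.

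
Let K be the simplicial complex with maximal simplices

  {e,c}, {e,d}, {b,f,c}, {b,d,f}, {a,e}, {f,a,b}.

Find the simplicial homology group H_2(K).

H_2 ≅ 0.

We work with the vertex ordering a < b < c < d < e < f. The simplices of K, each written with vertices in increasing order, are:

  0-simplices (6): a, b, c, d, e, f
  1-simplices (10): ab, ae, af, bc, bd, bf, ce, cf, de, df
  2-simplices (3): abf, bcf, bdf

giving chain groups C_0 ≅ Z^6, C_1 ≅ Z^10, C_2 ≅ Z^3.

Boundary ∂_1: C_1 → C_0 is given by ∂[p,q] = [q] − [p]. For instance
  ∂bf = f − b.
The resulting 6×10 matrix has rank 5, and its Smith normal form has invariant factors (1,1,1,1,1).

Boundary ∂_2: C_2 → C_1 sends each 2-simplex [p,q,r] to [q,r] − [p,r] + [p,q]. For instance
  ∂abf = bf − af + ab,
  ∂bdf = df − bf + bd.
This gives a 10×3 integer matrix of rank 3; reducing to Smith normal form yields diagonal entries (1,1,1).

From H_k ≅ ker(∂_k) / im(∂_{k+1}) we obtain:

  H_2: rank ker ∂_2 − rank ∂_3 = (3 − 3) − 0 = 0, and there is no ∂_3, so H_2 ≅ 0.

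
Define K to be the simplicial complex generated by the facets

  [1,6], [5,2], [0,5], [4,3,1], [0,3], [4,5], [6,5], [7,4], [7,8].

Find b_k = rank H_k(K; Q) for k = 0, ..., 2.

b_0 = 1, b_1 = 2, b_2 = 0.

We work with the vertex ordering 0 < 1 < 2 < 3 < 4 < 5 < 6 < 7 < 8. The simplices of K, each written with vertices in increasing order, are:

  0-simplices (9): [0], [1], [2], [3], [4], [5], [6], [7], [8]
  1-simplices (11): [0,3], [0,5], [1,3], [1,4], [1,6], [2,5], [3,4], [4,5], [4,7], [5,6], [7,8]
  2-simplices (1): [1,3,4]

Hence C_0 ≅ Z^9, C_1 ≅ Z^11, C_2 ≅ Z^1.

The boundary map ∂_1: C_1 → C_0 is given by ∂[p,q] = [q] − [p]. For instance
  ∂[0,3] = [3] − [0].
The resulting 9×11 matrix has rank 8, and its Smith normal form has invariant factors (1,1,1,1,1,1,1,1).

Boundary ∂_2: C_2 → C_1 acts by ∂[p,q,r] = [q,r] − [p,r] + [p,q]. For instance
  ∂[1,3,4] = [3,4] − [1,4] + [1,3].
As a 11×1 matrix over Z this has rank 1, with invariant factors (1).

Reading off H_k = ker ∂_k / im ∂_{k+1}:

  H_0: rank C_0 − rank ∂_1 = 9 − 8 = 1, and the invariant factors of ∂_1 are all 1, so H_0 = Z.
  H_1: rank ker ∂_1 − rank ∂_2 = (11 − 8) − 1 = 2, and the invariant factors of ∂_2 are all 1, so H_1 = Z^2.
  H_2: rank ker ∂_2 − rank ∂_3 = (1 − 1) − 0 = 0, and there is no ∂_3, so H_2 = 0.

Hence the Betti numbers are b_0 = 1, b_1 = 2, b_2 = 0.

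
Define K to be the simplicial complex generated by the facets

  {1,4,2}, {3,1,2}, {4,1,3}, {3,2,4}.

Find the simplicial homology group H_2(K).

H_2 ≅ Z.

We work with the vertex ordering 1 < 2 < 3 < 4. The simplices of K, each written with vertices in increasing order, are:

  0-simplices (4): [1], [2], [3], [4]
  1-simplices (6): [1,2], [1,3], [1,4], [2,3], [2,4], [3,4]
  2-simplices (4): [1,2,3], [1,2,4], [1,3,4], [2,3,4]

Hence C_0 ≅ Z^4, C_1 ≅ Z^6, C_2 ≅ Z^4.

∂_1: C_1 → C_0 maps an edge to its endpoints' difference, ∂[p,q] = q − p. For instance
  ∂[1,4] = [4] − [1].
The resulting 4×6 matrix has rank 3, and its Smith normal form has invariant factors (1,1,1).

Boundary ∂_2: C_2 → C_1 acts by ∂[p,q,r] = [q,r] − [p,r] + [p,q]. For instance
  ∂[1,2,3] = [2,3] − [1,3] + [1,2],
  ∂[2,3,4] = [3,4] − [2,4] + [2,3].
This gives a 6×4 integer matrix of rank 3; reducing to Smith normal form yields diagonal entries (1,1,1).

Reading off H_k = ker ∂_k / im ∂_{k+1}:

  H_2: rank ker ∂_2 − rank ∂_3 = (4 − 3) − 0 = 1, and there is no ∂_3, so H_2 = Z.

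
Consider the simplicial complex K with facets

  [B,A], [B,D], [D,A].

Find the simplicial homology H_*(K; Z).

H_0 = Z,  H_1 = Z.

Take the total order A < B < D on the vertex set. Then K (dimension 1) consists of the simplices:

  0-simplices (3): A, B, D
  1-simplices (3): AB, AD, BD

so the chain groups are C_0 ≅ Z^3, C_1 ≅ Z^3.

The boundary map ∂_1: C_1 → C_0 sends each edge [p,q] (with p < q) to q − p. For instance
  ∂AD = D − A.
The resulting 3×3 matrix has rank 2, and its Smith normal form has invariant factors (1,1).

Now H_k = ker ∂_k / im ∂_{k+1}, so:

  H_0: rank C_0 − rank ∂_1 = 3 − 2 = 1, and the invariant factors of ∂_1 are all 1, so H_0 = Z.
  H_1: rank ker ∂_1 − rank ∂_2 = (3 − 2) − 0 = 1, and there is no ∂_2, so H_1 = Z.

(K is a triangulation of the circle S^1.)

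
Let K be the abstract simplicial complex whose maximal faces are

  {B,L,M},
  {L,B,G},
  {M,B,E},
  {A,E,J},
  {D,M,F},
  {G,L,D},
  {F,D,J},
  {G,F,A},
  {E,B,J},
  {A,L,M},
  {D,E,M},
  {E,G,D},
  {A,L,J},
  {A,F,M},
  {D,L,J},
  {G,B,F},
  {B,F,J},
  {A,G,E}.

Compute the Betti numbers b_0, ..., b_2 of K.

b_0 = 1, b_1 = 2, b_2 = 1.

We work with the vertex ordering A < B < D < E < F < G < J < L < M. The simplices of K, each written with vertices in increasing order, are:

  0-simplices (9): A, B, D, E, F, G, J, L, M
  1-simplices (27): AE, AF, AG, AJ, AL, AM, BE, BF, BG, BJ, BL, BM, DE, DF, DG, DJ, DL, DM, EG, EJ, EM, FG, FJ, FM, GL, JL, LM
  2-simplices (18): AEG, AEJ, AFG, AFM, AJL, ALM, BEJ, BEM, BFG, BFJ, BGL, BLM, DEG, DEM, DFJ, DFM, DGL, DJL

so the chain groups are C_0 ≅ Z^9, C_1 ≅ Z^27, C_2 ≅ Z^18.

The boundary map ∂_1: C_1 → C_0 is given by ∂[p,q] = [q] − [p].
This gives a 9×27 integer matrix of rank 8; reducing to Smith normal form yields diagonal entries (1,1,1,1,1,1,1,1).

Boundary ∂_2: C_2 → C_1 maps a triangle to the signed sum of its edges. For instance
  ∂DGL = GL − DL + DG,
  ∂DEG = EG − DG + DE.
The resulting 27×18 matrix has rank 17, and its Smith normal form has invariant factors (1,1,1,1,1,1,1,1,1,1,1,1,1,1,1,1,1).

Computing H_k = (kernel of ∂_k) / (image of ∂_{k+1}):

  H_0: rank C_0 − rank ∂_1 = 9 − 8 = 1, and the invariant factors of ∂_1 are all 1, so H_0 = Z.
  H_1: rank ker ∂_1 − rank ∂_2 = (27 − 8) − 17 = 2, and the invariant factors of ∂_2 are all 1, so H_1 = Z^2.
  H_2: rank ker ∂_2 − rank ∂_3 = (18 − 17) − 0 = 1, and there is no ∂_3, so H_2 = Z.

(K is a triangulation of the torus T^2.)

Hence the Betti numbers are b_0 = 1, b_1 = 2, b_2 = 1.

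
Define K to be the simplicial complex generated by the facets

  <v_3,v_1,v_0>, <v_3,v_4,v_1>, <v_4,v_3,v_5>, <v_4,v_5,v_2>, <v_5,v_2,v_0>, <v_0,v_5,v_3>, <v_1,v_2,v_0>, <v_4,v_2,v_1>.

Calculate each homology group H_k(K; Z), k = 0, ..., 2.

H_0 ≅ Z,  H_1 = 0,  H_2 ≅ Z.

Take the total order v_0 < v_1 < v_2 < v_3 < v_4 < v_5 on the vertex set. Then K (dimension 2) consists of the simplices:

  0-simplices (6): [v_0], [v_1], [v_2], [v_3], [v_4], [v_5]
  1-simplices (12): [v_0,v_1], [v_0,v_2], [v_0,v_3], [v_0,v_5], [v_1,v_2], [v_1,v_3], [v_1,v_4], [v_2,v_4], [v_2,v_5], [v_3,v_4], [v_3,v_5], [v_4,v_5]
  2-simplices (8): [v_0,v_1,v_2], [v_0,v_1,v_3], [v_0,v_2,v_5], [v_0,v_3,v_5], [v_1,v_2,v_4], [v_1,v_3,v_4], [v_2,v_4,v_5], [v_3,v_4,v_5]

so the chain groups are C_0 ≅ Z^6, C_1 ≅ Z^12, C_2 ≅ Z^8.

Boundary ∂_1: C_1 → C_0 sends each edge [p,q] (with p < q) to q − p. For instance
  ∂[v_2,v_4] = [v_4] − [v_2].
The 6×12 boundary matrix has rank 5 and Smith normal form diag(1,1,1,1,1).

The boundary map ∂_2: C_2 → C_1 sends each 2-simplex [p,q,r] to [q,r] − [p,r] + [p,q]. For instance
  ∂[v_0,v_1,v_2] = [v_1,v_2] − [v_0,v_2] + [v_0,v_1],
  ∂[v_0,v_2,v_5] = [v_2,v_5] − [v_0,v_5] + [v_0,v_2].
The resulting 12×8 matrix has rank 7, and its Smith normal form has invariant factors (1,1,1,1,1,1,1).

Computing H_k = (kernel of ∂_k) / (image of ∂_{k+1}):

  H_0: rank C_0 − rank ∂_1 = 6 − 5 = 1, and the invariant factors of ∂_1 are all 1, so H_0 ≅ Z.
  H_1: rank ker ∂_1 − rank ∂_2 = (12 − 5) − 7 = 0, and the invariant factors of ∂_2 are all 1, so H_1 ≅ 0.
  H_2: rank ker ∂_2 − rank ∂_3 = (8 − 7) − 0 = 1, and there is no ∂_3, so H_2 ≅ Z.

As a check, the Euler characteristic is 6 − 12 + 8 = 2, which agrees with 1 − 0 + 1 = 2.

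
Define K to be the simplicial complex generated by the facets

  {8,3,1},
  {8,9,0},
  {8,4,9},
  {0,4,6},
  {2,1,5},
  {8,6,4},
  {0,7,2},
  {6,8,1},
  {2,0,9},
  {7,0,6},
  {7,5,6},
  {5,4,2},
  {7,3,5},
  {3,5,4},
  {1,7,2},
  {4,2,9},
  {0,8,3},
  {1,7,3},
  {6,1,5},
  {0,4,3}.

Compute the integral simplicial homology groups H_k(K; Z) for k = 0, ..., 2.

H_0 ≅ Z,  H_1 ≅ Z ⊕ Z/2,  H_2 = 0.

We work with the vertex ordering 0 < 1 < 2 < 3 < 4 < 5 < 6 < 7 < 8 < 9. The simplices of K, each written with vertices in increasing order, are:

  0-simplices (10): [0], [1], [2], [3], [4], [5], [6], [7], [8], [9]
  1-simplices (30): (30 of them)
  2-simplices (20): (20 of them)

Hence C_0 ≅ Z^10, C_1 ≅ Z^30, C_2 ≅ Z^20.

∂_1: C_1 → C_0 maps an edge to its endpoints' difference, ∂[p,q] = q − p. For instance
  ∂[3,8] = [8] − [3].
This gives a 10×30 integer matrix of rank 9; reducing to Smith normal form yields diagonal entries (1,1,1,1,1,1,1,1,1).

Boundary ∂_2: C_2 → C_1 sends each 2-simplex [p,q,r] to [q,r] − [p,r] + [p,q]. For instance
  ∂[3,5,7] = [5,7] − [3,7] + [3,5],
  ∂[1,3,8] = [3,8] − [1,8] + [1,3].
As a 30×20 matrix over Z this has rank 20, with invariant factors (1,1,1,1,1,1,1,1,1,1,1,1,1,1,1,1,1,1,1,2).

From H_k ≅ ker(∂_k) / im(∂_{k+1}) we obtain:

  H_0: rank C_0 − rank ∂_1 = 10 − 9 = 1, and the invariant factors of ∂_1 are all 1, so H_0 = Z.
  H_1: rank ker ∂_1 − rank ∂_2 = (30 − 9) − 20 = 1, and ∂_2 has invariant factor 2 > 1, so H_1 = Z ⊕ Z/2.
  H_2: rank ker ∂_2 − rank ∂_3 = (20 − 20) − 0 = 0, and there is no ∂_3, so H_2 = 0.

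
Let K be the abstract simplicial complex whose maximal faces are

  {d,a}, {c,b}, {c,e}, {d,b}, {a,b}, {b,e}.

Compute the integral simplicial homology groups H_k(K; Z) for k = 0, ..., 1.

H_0 ≅ Z,  H_1 ≅ Z^2.

Take the total order a < b < c < d < e on the vertex set. Then K (dimension 1) consists of the simplices:

  0-simplices (5): a, b, c, d, e
  1-simplices (6): ab, ad, bc, bd, be, ce

Hence C_0 ≅ Z^5, C_1 ≅ Z^6.

∂_1: C_1 → C_0 is given by ∂[p,q] = [q] − [p]. For instance
  ∂bc = c − b.
The resulting 5×6 matrix has rank 4, and its Smith normal form has invariant factors (1,1,1,1).

Reading off H_k = ker ∂_k / im ∂_{k+1}:

  H_0: rank C_0 − rank ∂_1 = 5 − 4 = 1, and the invariant factors of ∂_1 are all 1, so H_0 ≅ Z.
  H_1: rank ker ∂_1 − rank ∂_2 = (6 − 4) − 0 = 2, and there is no ∂_2, so H_1 ≅ Z^2.

As a check, the Euler characteristic is 5 − 6 = -1, which agrees with 1 − 2 = -1.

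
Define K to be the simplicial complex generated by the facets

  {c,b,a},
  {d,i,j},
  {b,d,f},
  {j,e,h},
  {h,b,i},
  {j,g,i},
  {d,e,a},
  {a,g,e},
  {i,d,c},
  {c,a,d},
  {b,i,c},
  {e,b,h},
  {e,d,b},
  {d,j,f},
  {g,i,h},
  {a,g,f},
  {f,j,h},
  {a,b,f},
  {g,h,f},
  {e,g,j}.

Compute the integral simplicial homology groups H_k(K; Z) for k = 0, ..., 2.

Order the vertices as a < b < c < d < e < f < g < h < i < j. Listing each simplex with vertices in this order, K has dimension 2 with simplices:

  0-simplices (10): a, b, c, d, e, f, g, h, i, j
  1-simplices (30): ab, ac, ad, ae, af, ag, bc, bd, be, bf, bh, bi, cd, ci, de, df, di, dj, eg, eh, ej, fg, fh, fj, gh, gi, gj, hi, hj, ij
  2-simplices (20): abc, abf, acd, ade, aeg, afg, bci, bde, bdf, beh, bhi, cdi, dfj, dij, egj, ehj, fgh, fhj, ghi, gij

giving chain groups C_0 ≅ Z^10, C_1 ≅ Z^30, C_2 ≅ Z^20.

∂_1: C_1 → C_0 maps an edge to its endpoints' difference, ∂[p,q] = q − p. For instance
  ∂hi = i − h.
This gives a 10×30 integer matrix of rank 9; reducing to Smith normal form yields diagonal entries (1,1,1,1,1,1,1,1,1).

Boundary ∂_2: C_2 → C_1 maps a triangle to the signed sum of its edges. For instance
  ∂ehj = hj − ej + eh,
  ∂egj = gj − ej + eg.
As a 30×20 matrix over Z this has rank 20, with invariant factors (1,1,1,1,1,1,1,1,1,1,1,1,1,1,1,1,1,1,1,2).

Computing H_k = (kernel of ∂_k) / (image of ∂_{k+1}):

  H_0: rank C_0 − rank ∂_1 = 10 − 9 = 1, and the invariant factors of ∂_1 are all 1, so H_0 ≅ Z.
  H_1: rank ker ∂_1 − rank ∂_2 = (30 − 9) − 20 = 1, and ∂_2 has invariant factor 2 > 1, so H_1 ≅ Z ⊕ Z/2.
  H_2: rank ker ∂_2 − rank ∂_3 = (20 − 20) − 0 = 0, and there is no ∂_3, so H_2 ≅ 0.

(K is a triangulation of the Klein bottle.)

H_0 = Z,  H_1 = Z ⊕ Z/2,  H_2 = 0.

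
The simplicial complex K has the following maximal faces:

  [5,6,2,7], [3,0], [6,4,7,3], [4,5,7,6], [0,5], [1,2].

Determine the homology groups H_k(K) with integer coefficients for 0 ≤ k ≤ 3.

Order the vertices as 0 < 1 < 2 < 3 < 4 < 5 < 6 < 7. Listing each simplex with vertices in this order, K has dimension 3 with simplices:

  0-simplices (8): [0], [1], [2], [3], [4], [5], [6], [7]
  1-simplices (15): [0,3], [0,5], [1,2], [2,5], [2,6], [2,7], [3,4], [3,6], [3,7], [4,5], [4,6], [4,7], [5,6], [5,7], [6,7]
  2-simplices (10): [2,5,6], [2,5,7], [2,6,7], [3,4,6], [3,4,7], [3,6,7], [4,5,6], [4,5,7], [4,6,7], [5,6,7]
  3-simplices (3): [2,5,6,7], [3,4,6,7], [4,5,6,7]

Hence C_0 ≅ Z^8, C_1 ≅ Z^15, C_2 ≅ Z^10, C_3 ≅ Z^3.

The boundary map ∂_1: C_1 → C_0 maps an edge to its endpoints' difference, ∂[p,q] = q − p. For instance
  ∂[0,5] = [5] − [0].
This gives a 8×15 integer matrix of rank 7; reducing to Smith normal form yields diagonal entries (1,1,1,1,1,1,1).

∂_2: C_2 → C_1 sends each 2-simplex [p,q,r] to [q,r] − [p,r] + [p,q]. For instance
  ∂[2,5,6] = [5,6] − [2,6] + [2,5],
  ∂[4,5,7] = [5,7] − [4,7] + [4,5].
As a 15×10 matrix over Z this has rank 7, with invariant factors (1,1,1,1,1,1,1).

∂_3: C_3 → C_2 sends each 3-simplex σ to the alternating sum Σ_i (−1)^i (σ with its i-th vertex removed). For instance
  ∂[4,5,6,7] = [5,6,7] − [4,6,7] + [4,5,7] − [4,5,6],
  ∂[2,5,6,7] = [5,6,7] − [2,6,7] + [2,5,7] − [2,5,6].
This gives a 10×3 integer matrix of rank 3; reducing to Smith normal form yields diagonal entries (1,1,1).

Now H_k = ker ∂_k / im ∂_{k+1}, so:

  H_0: rank C_0 − rank ∂_1 = 8 − 7 = 1, and the invariant factors of ∂_1 are all 1, so H_0 = Z.
  H_1: rank ker ∂_1 − rank ∂_2 = (15 − 7) − 7 = 1, and the invariant factors of ∂_2 are all 1, so H_1 = Z.
  H_2: rank ker ∂_2 − rank ∂_3 = (10 − 7) − 3 = 0, and the invariant factors of ∂_3 are all 1, so H_2 = 0.
  H_3: rank ker ∂_3 − rank ∂_4 = (3 − 3) − 0 = 0, and there is no ∂_4, so H_3 = 0.

H_0 ≅ Z,  H_1 ≅ Z,  H_2 = 0,  H_3 = 0.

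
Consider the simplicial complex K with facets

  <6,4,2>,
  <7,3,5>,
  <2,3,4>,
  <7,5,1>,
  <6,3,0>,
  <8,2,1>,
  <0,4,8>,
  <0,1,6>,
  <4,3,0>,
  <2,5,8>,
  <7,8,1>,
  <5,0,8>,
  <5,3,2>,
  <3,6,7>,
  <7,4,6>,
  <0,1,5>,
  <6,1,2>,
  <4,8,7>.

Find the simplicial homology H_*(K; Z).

H_0 = Z,  H_1 = Z × Z/2,  H_2 = 0.

Take the total order 0 < 1 < 2 < 3 < 4 < 5 < 6 < 7 < 8 on the vertex set. Then K (dimension 2) consists of the simplices:

  0-simplices (9): [0], [1], [2], [3], [4], [5], [6], [7], [8]
  1-simplices (27): (27 of them)
  2-simplices (18): [0,1,5], [0,1,6], [0,3,4], [0,3,6], [0,4,8], [0,5,8], [1,2,6], [1,2,8], [1,5,7], [1,7,8], [2,3,4], [2,3,5], [2,4,6], [2,5,8], [3,5,7], [3,6,7], [4,6,7], [4,7,8]

so the chain groups are C_0 ≅ Z^9, C_1 ≅ Z^27, C_2 ≅ Z^18.

The boundary map ∂_1: C_1 → C_0 sends each edge [p,q] (with p < q) to q − p.
The resulting 9×27 matrix has rank 8, and its Smith normal form has invariant factors (1,1,1,1,1,1,1,1).

Boundary ∂_2: C_2 → C_1 acts by ∂[p,q,r] = [q,r] − [p,r] + [p,q]. For instance
  ∂[1,2,8] = [2,8] − [1,8] + [1,2],
  ∂[3,6,7] = [6,7] − [3,7] + [3,6].
As a 27×18 matrix over Z this has rank 18, with invariant factors (1,1,1,1,1,1,1,1,1,1,1,1,1,1,1,1,1,2).

From H_k ≅ ker(∂_k) / im(∂_{k+1}) we obtain:

  H_0: rank C_0 − rank ∂_1 = 9 − 8 = 1, and the invariant factors of ∂_1 are all 1, so H_0 ≅ Z.
  H_1: rank ker ∂_1 − rank ∂_2 = (27 − 8) − 18 = 1, and ∂_2 has invariant factor 2 > 1, so H_1 ≅ Z × Z/2.
  H_2: rank ker ∂_2 − rank ∂_3 = (18 − 18) − 0 = 0, and there is no ∂_3, so H_2 ≅ 0.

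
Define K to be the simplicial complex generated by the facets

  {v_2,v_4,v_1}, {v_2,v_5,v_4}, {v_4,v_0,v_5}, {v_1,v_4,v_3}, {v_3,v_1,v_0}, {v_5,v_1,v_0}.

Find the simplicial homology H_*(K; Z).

H_0 ≅ Z,  H_1 ≅ Z,  H_2 = 0.

Order the vertices as v_0 < v_1 < v_2 < v_3 < v_4 < v_5. Listing each simplex with vertices in this order, K has dimension 2 with simplices:

  0-simplices (6): [v_0], [v_1], [v_2], [v_3], [v_4], [v_5]
  1-simplices (12): [v_0,v_1], [v_0,v_3], [v_0,v_4], [v_0,v_5], [v_1,v_2], [v_1,v_3], [v_1,v_4], [v_1,v_5], [v_2,v_4], [v_2,v_5], [v_3,v_4], [v_4,v_5]
  2-simplices (6): [v_0,v_1,v_3], [v_0,v_1,v_5], [v_0,v_4,v_5], [v_1,v_2,v_4], [v_1,v_3,v_4], [v_2,v_4,v_5]

so the chain groups are C_0 ≅ Z^6, C_1 ≅ Z^12, C_2 ≅ Z^6.

The boundary map ∂_1: C_1 → C_0 sends each edge [p,q] (with p < q) to q − p.
The resulting 6×12 matrix has rank 5, and its Smith normal form has invariant factors (1,1,1,1,1).

The boundary map ∂_2: C_2 → C_1 acts by ∂[p,q,r] = [q,r] − [p,r] + [p,q]. For instance
  ∂[v_0,v_1,v_3] = [v_1,v_3] − [v_0,v_3] + [v_0,v_1],
  ∂[v_1,v_2,v_4] = [v_2,v_4] − [v_1,v_4] + [v_1,v_2].
The 12×6 boundary matrix has rank 6 and Smith normal form diag(1,1,1,1,1,1).

Computing H_k = (kernel of ∂_k) / (image of ∂_{k+1}):

  H_0: rank C_0 − rank ∂_1 = 6 − 5 = 1, and the invariant factors of ∂_1 are all 1, so H_0 ≅ Z.
  H_1: rank ker ∂_1 − rank ∂_2 = (12 − 5) − 6 = 1, and the invariant factors of ∂_2 are all 1, so H_1 ≅ Z.
  H_2: rank ker ∂_2 − rank ∂_3 = (6 − 6) − 0 = 0, and there is no ∂_3, so H_2 ≅ 0.

As a check, the Euler characteristic is 6 − 12 + 6 = 0, which agrees with 1 − 1 + 0 = 0.
(K is a triangulation of the cylinder S^1 x I.)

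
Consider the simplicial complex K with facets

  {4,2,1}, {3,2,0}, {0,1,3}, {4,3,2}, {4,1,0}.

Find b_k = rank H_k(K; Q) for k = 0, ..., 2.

b_0 = 1, b_1 = 1, b_2 = 0.

Order the vertices as 0 < 1 < 2 < 3 < 4. Listing each simplex with vertices in this order, K has dimension 2 with simplices:

  0-simplices (5): [0], [1], [2], [3], [4]
  1-simplices (10): [0,1], [0,2], [0,3], [0,4], [1,2], [1,3], [1,4], [2,3], [2,4], [3,4]
  2-simplices (5): [0,1,3], [0,1,4], [0,2,3], [1,2,4], [2,3,4]

so the chain groups are C_0 ≅ Z^5, C_1 ≅ Z^10, C_2 ≅ Z^5.

The boundary map ∂_1: C_1 → C_0 sends each edge [p,q] (with p < q) to q − p.
The resulting 5×10 matrix has rank 4, and its Smith normal form has invariant factors (1,1,1,1).

Boundary ∂_2: C_2 → C_1 acts by ∂[p,q,r] = [q,r] − [p,r] + [p,q]. For instance
  ∂[0,1,4] = [1,4] − [0,4] + [0,1],
  ∂[2,3,4] = [3,4] − [2,4] + [2,3].
This gives a 10×5 integer matrix of rank 5; reducing to Smith normal form yields diagonal entries (1,1,1,1,1).

Computing H_k = (kernel of ∂_k) / (image of ∂_{k+1}):

  H_0: rank C_0 − rank ∂_1 = 5 − 4 = 1, and the invariant factors of ∂_1 are all 1, so H_0 ≅ Z.
  H_1: rank ker ∂_1 − rank ∂_2 = (10 − 4) − 5 = 1, and the invariant factors of ∂_2 are all 1, so H_1 ≅ Z.
  H_2: rank ker ∂_2 − rank ∂_3 = (5 − 5) − 0 = 0, and there is no ∂_3, so H_2 ≅ 0.

(K is a triangulation of the Möbius band.)

Hence the Betti numbers are b_0 = 1, b_1 = 1, b_2 = 0.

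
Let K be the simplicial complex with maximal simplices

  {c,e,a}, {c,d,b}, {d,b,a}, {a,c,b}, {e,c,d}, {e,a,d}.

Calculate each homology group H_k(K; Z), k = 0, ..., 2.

H_0 = Z,  H_1 = 0,  H_2 = Z.

We work with the vertex ordering a < b < c < d < e. The simplices of K, each written with vertices in increasing order, are:

  0-simplices (5): a, b, c, d, e
  1-simplices (9): ab, ac, ad, ae, bc, bd, cd, ce, de
  2-simplices (6): abc, abd, ace, ade, bcd, cde

so the chain groups are C_0 ≅ Z^5, C_1 ≅ Z^9, C_2 ≅ Z^6.

The boundary map ∂_1: C_1 → C_0 sends each edge [p,q] (with p < q) to q − p.
The 5×9 boundary matrix has rank 4 and Smith normal form diag(1,1,1,1).

The boundary map ∂_2: C_2 → C_1 sends each 2-simplex [p,q,r] to [q,r] − [p,r] + [p,q]. For instance
  ∂cde = de − ce + cd,
  ∂ade = de − ae + ad.
This gives a 9×6 integer matrix of rank 5; reducing to Smith normal form yields diagonal entries (1,1,1,1,1).

From H_k ≅ ker(∂_k) / im(∂_{k+1}) we obtain:

  H_0: rank C_0 − rank ∂_1 = 5 − 4 = 1, and the invariant factors of ∂_1 are all 1, so H_0 ≅ Z.
  H_1: rank ker ∂_1 − rank ∂_2 = (9 − 4) − 5 = 0, and the invariant factors of ∂_2 are all 1, so H_1 ≅ 0.
  H_2: rank ker ∂_2 − rank ∂_3 = (6 − 5) − 0 = 1, and there is no ∂_3, so H_2 ≅ Z.

(K is a triangulation of the 2-sphere S^2.)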